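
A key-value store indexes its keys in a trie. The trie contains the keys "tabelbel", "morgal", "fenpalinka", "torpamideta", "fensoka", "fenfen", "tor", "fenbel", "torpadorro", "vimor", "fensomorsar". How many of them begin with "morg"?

1

Traverse to the node for "morg", then collect every word in that subtree.
Words under "morg": morgal
Count: 1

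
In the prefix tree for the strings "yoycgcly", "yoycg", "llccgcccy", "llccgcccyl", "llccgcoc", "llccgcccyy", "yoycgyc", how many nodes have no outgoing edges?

5

Leaves are exactly the stored words that no other stored word extends.
Those words: "llccgcccyl", "llccgcccyy", "llccgcoc", "yoycgcly", "yoycgyc"
Leaf count: 5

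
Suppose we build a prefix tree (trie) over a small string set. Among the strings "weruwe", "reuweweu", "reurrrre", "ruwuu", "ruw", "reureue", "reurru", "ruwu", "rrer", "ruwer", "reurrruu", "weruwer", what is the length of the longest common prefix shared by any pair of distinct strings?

Look for the deepest trie node that still has at least two words in its subtree.
e.g. "reurrrre" and "reurrruu" share the prefix "reurrr" of length 6; no pair shares a longer one.
Longest shared-prefix length: 6

6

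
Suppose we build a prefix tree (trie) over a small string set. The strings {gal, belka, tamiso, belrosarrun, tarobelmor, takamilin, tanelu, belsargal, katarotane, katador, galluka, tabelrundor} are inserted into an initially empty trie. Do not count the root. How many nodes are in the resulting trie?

73

For each word, the new-node count is its length minus the longest prefix already in the trie:
  "gal" → 3 new (g, a, l)
  "belka" → 5 new (b, e, l, k, a)
  "tamiso" → 6 new (t, a, m, i, s, o)
  "belrosarrun" → prefix "bel" already present; 8 new (r, o, s, a, r, r, u, n)
  "tarobelmor" → prefix "ta" already present; 8 new (r, o, b, e, l, m, o, r)
  "takamilin" → prefix "ta" already present; 7 new (k, a, m, i, l, i, n)
  "tanelu" → prefix "ta" already present; 4 new (n, e, l, u)
  "belsargal" → prefix "bel" already present; 6 new (s, a, r, g, a, l)
  "katarotane" → 10 new (k, a, t, a, r, o, t, a, n, e)
  "katador" → prefix "kata" already present; 3 new (d, o, r)
  "galluka" → prefix "gal" already present; 4 new (l, u, k, a)
  "tabelrundor" → prefix "ta" already present; 9 new (b, e, l, r, u, n, d, o, r)
Total nodes = 3 + 5 + 6 + 8 + 8 + 7 + 4 + 6 + 10 + 3 + 4 + 9 = 73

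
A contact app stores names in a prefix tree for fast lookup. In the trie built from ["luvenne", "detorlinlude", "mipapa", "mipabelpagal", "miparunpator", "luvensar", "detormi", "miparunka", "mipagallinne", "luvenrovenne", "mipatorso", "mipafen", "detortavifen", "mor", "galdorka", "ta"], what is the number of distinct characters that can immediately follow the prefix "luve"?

Follow the path "luve" to its node, then look at its outgoing edges.
Distinct next characters after "luve": n.
That node has 1 child edge.

1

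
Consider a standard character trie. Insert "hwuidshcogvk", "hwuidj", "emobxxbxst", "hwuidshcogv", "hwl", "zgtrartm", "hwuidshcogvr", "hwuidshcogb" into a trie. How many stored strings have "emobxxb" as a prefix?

Traverse to the node for "emobxxb", then collect every word in that subtree.
Words under "emobxxb": emobxxbxst
Count: 1

1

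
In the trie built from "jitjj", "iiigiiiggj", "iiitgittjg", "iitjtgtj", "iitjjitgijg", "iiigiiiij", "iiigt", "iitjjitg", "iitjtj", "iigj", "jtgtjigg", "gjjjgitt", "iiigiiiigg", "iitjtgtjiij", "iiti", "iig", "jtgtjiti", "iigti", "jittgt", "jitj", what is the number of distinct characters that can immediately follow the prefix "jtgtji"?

Walk "jtgtji" from the root, arriving at one node.
Distinct next characters after "jtgtji": g, t.
That node has 2 child edges.

2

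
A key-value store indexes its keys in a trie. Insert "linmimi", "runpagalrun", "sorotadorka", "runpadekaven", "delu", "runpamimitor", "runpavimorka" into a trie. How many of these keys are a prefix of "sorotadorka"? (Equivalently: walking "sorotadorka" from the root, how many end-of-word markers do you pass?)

1

Traverse "sorotadorka" character by character; count nodes along the way that are marked as word ends.
Prefixes of the query that are stored words: "sorotadorka"
Count: 1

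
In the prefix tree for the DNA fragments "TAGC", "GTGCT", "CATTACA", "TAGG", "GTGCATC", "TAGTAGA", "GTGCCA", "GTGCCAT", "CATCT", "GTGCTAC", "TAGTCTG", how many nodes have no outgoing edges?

9

Leaves are exactly the stored words that no other stored word extends.
Those words: "CATCT", "CATTACA", "GTGCATC", "GTGCCAT", "GTGCTAC", "TAGC", "TAGG", "TAGTAGA", "TAGTCTG"
Leaf count: 9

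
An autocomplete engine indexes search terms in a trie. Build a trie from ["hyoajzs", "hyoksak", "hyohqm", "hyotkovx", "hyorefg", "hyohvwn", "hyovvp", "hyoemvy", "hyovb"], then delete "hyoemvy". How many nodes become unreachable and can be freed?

4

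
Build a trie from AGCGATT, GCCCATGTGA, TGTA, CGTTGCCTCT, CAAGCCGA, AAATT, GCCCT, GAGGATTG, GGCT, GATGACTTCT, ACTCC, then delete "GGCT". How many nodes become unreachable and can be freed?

3

A node on "GGCT"'s path can go only if nothing else ends at it or branches off below it.
The suffix "GCT" (3 nodes) is used only by "GGCT"; the node for "G" still has the child "C", so pruning stops there.
Nodes removed: 3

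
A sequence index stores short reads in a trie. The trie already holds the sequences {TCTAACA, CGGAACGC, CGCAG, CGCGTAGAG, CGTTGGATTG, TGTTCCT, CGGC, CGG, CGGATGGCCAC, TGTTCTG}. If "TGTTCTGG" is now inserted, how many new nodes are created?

Walking "TGTTCTGG" from the root, the first 7 characters ("TGTTCTG") follow existing edges; "G" is the first miss.
So 8 − 7 = 1 new nodes.

1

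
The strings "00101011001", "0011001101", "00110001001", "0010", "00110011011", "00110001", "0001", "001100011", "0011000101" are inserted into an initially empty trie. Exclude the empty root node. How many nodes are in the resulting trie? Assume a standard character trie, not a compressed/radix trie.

28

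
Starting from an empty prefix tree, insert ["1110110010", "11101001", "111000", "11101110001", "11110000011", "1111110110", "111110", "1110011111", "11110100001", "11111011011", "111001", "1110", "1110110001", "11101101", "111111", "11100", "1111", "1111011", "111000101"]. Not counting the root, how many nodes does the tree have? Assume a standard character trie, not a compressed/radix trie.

58

Trace insertions, counting only characters that open a new branch:
  "1110110010" → 10 new (1, 1, 1, 0, 1, 1, 0, 0, 1, 0)
  "11101001" → prefix "11101" already present; 3 new (0, 0, 1)
  "111000" → prefix "1110" already present; 2 new (0, 0)
  "11101110001" → prefix "111011" already present; 5 new (1, 0, 0, 0, 1)
  "11110000011" → prefix "111" already present; 8 new (1, 0, 0, 0, 0, 0, 1, 1)
  "1111110110" → prefix "1111" already present; 6 new (1, 1, 0, 1, 1, 0)
  "111110" → prefix "11111" already present; 1 new (0)
  "1110011111" → prefix "11100" already present; 5 new (1, 1, 1, 1, 1)
  "11110100001" → prefix "11110" already present; 6 new (1, 0, 0, 0, 0, 1)
  "11111011011" → prefix "111110" already present; 5 new (1, 1, 0, 1, 1)
  "111001" → prefix "111001" already present; 0 new (none)
  "1110" → prefix "1110" already present; 0 new (none)
  "1110110001" → prefix "11101100" already present; 2 new (0, 1)
  "11101101" → prefix "1110110" already present; 1 new (1)
  "111111" → prefix "111111" already present; 0 new (none)
  "11100" → prefix "11100" already present; 0 new (none)
  "1111" → prefix "1111" already present; 0 new (none)
  "1111011" → prefix "111101" already present; 1 new (1)
  "111000101" → prefix "111000" already present; 3 new (1, 0, 1)
Total nodes = 10 + 3 + 2 + 5 + 8 + 6 + 1 + 5 + 6 + 5 + 0 + 0 + 2 + 1 + 0 + 0 + 0 + 1 + 3 = 58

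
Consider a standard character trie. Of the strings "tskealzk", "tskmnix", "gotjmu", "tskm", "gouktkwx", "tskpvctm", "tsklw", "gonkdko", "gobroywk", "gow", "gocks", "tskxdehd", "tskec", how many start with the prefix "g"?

6

Traverse to the node for "g", then collect every word in that subtree.
Words under "g": gobroywk, gocks, gonkdko, gotjmu, gouktkwx, gow
Count: 6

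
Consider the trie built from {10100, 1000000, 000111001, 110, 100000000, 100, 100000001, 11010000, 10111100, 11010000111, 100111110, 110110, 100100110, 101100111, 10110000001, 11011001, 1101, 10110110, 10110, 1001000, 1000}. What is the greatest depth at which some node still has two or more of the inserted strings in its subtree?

8

The deepest shared node is where two words last agree before diverging.
e.g. "100000000" and "100000001" share the prefix "10000000" of length 8; no pair shares a longer one.
Longest shared-prefix length: 8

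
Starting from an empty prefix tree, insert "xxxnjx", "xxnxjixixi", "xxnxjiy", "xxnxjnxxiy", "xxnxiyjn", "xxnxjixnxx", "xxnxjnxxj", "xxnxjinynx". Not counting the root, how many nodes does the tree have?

Insert word by word; a character creates a node only if that edge doesn't already exist:
  "xxxnjx" → 6 new (x, x, x, n, j, x)
  "xxnxjixixi" → prefix "xx" already present; 8 new (n, x, j, i, x, i, x, i)
  "xxnxjiy" → prefix "xxnxji" already present; 1 new (y)
  "xxnxjnxxiy" → prefix "xxnxj" already present; 5 new (n, x, x, i, y)
  "xxnxiyjn" → prefix "xxnx" already present; 4 new (i, y, j, n)
  "xxnxjixnxx" → prefix "xxnxjix" already present; 3 new (n, x, x)
  "xxnxjnxxj" → prefix "xxnxjnxx" already present; 1 new (j)
  "xxnxjinynx" → prefix "xxnxji" already present; 4 new (n, y, n, x)
Total nodes = 6 + 8 + 1 + 5 + 4 + 3 + 1 + 4 = 32

32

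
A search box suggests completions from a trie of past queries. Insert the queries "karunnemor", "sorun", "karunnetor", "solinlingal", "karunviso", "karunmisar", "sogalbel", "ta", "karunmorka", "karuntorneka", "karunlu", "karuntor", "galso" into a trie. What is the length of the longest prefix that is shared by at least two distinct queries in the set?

8

Equivalently: take the maximum, over all pairs, of their longest common prefix length.
e.g. "karuntor" and "karuntorneka" share the prefix "karuntor" of length 8; no pair shares a longer one.
Longest shared-prefix length: 8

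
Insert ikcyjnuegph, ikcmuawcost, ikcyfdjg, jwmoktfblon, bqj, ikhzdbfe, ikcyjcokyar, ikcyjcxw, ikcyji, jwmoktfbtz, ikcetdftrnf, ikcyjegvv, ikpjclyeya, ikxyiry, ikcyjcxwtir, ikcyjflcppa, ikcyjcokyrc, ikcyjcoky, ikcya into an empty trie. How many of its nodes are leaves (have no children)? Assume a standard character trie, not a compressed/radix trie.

17

Leaves are exactly the stored words that no other stored word extends.
Those words: "bqj", "ikcetdftrnf", "ikcmuawcost", "ikcya", "ikcyfdjg", "ikcyjcokyar", "ikcyjcokyrc", "ikcyjcxwtir", "ikcyjegvv", "ikcyjflcppa", "ikcyji", "ikcyjnuegph", "ikhzdbfe", "ikpjclyeya", "ikxyiry", "jwmoktfblon", "jwmoktfbtz"
Leaf count: 17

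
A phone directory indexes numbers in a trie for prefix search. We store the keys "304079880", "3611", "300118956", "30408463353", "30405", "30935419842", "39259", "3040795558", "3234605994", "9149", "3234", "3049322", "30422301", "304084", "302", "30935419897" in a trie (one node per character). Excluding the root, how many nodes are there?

Count nodes per top-level branch (shared prefixes stored once):
  '3'-branch (300118956, 302, 30405, 3040795558, 304079880, 304084, 30408463353, 30422301, 3049322, 30935419842, 30935419897, 3234, 3234605994, 3611, 39259): 65 nodes
  '9'-branch (9149): 4 nodes
Sum: 69

69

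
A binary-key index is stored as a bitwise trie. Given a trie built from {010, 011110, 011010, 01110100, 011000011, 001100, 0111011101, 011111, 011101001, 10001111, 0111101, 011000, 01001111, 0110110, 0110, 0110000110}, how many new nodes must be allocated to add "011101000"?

The longest prefix of "011101000" already in the trie is "01110100" (length 8).
Each of the 1 remaining characters creates one node.

1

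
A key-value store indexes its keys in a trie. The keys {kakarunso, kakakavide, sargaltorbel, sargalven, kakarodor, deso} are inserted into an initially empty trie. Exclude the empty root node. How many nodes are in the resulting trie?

38

For each word, the new-node count is its length minus the longest prefix already in the trie:
  "kakarunso" → 9 new (k, a, k, a, r, u, n, s, o)
  "kakakavide" → prefix "kaka" already present; 6 new (k, a, v, i, d, e)
  "sargaltorbel" → 12 new (s, a, r, g, a, l, t, o, r, b, e, l)
  "sargalven" → prefix "sargal" already present; 3 new (v, e, n)
  "kakarodor" → prefix "kakar" already present; 4 new (o, d, o, r)
  "deso" → 4 new (d, e, s, o)
Total nodes = 9 + 6 + 12 + 3 + 4 + 4 = 38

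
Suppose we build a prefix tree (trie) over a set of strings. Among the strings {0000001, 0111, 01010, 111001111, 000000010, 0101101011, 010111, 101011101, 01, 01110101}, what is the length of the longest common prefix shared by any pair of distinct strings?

Look for the deepest trie node that still has at least two words in its subtree.
e.g. "000000010" and "0000001" share the prefix "000000" of length 6; no pair shares a longer one.
Longest shared-prefix length: 6

6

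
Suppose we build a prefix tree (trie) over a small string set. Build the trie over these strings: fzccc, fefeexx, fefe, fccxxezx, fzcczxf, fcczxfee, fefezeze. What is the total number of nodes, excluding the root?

30

Insert word by word; a character creates a node only if that edge doesn't already exist:
  "fzccc" → 5 new (f, z, c, c, c)
  "fefeexx" → prefix "f" already present; 6 new (e, f, e, e, x, x)
  "fefe" → prefix "fefe" already present; 0 new (none)
  "fccxxezx" → prefix "f" already present; 7 new (c, c, x, x, e, z, x)
  "fzcczxf" → prefix "fzcc" already present; 3 new (z, x, f)
  "fcczxfee" → prefix "fcc" already present; 5 new (z, x, f, e, e)
  "fefezeze" → prefix "fefe" already present; 4 new (z, e, z, e)
Total nodes = 5 + 6 + 0 + 7 + 3 + 5 + 4 = 30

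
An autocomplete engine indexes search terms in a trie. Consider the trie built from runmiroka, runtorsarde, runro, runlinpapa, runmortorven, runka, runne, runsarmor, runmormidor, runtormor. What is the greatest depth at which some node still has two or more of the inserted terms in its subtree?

Look for the deepest trie node that still has at least two words in its subtree.
"runmormidor" and "runmortorven" agree on "runmor" (6 characters) before diverging; nothing deeper is shared.
Longest shared-prefix length: 6

6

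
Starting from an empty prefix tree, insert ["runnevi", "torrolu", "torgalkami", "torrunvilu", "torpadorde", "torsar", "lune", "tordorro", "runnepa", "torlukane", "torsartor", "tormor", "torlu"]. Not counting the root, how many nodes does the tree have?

60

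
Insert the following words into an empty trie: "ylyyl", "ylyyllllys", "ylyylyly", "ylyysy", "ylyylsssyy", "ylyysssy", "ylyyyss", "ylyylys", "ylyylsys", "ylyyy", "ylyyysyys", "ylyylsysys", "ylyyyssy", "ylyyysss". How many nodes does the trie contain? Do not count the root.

For each word, the new-node count is its length minus the longest prefix already in the trie:
  "ylyyl" → 5 new (y, l, y, y, l)
  "ylyyllllys" → prefix "ylyyl" already present; 5 new (l, l, l, y, s)
  "ylyylyly" → prefix "ylyyl" already present; 3 new (y, l, y)
  "ylyysy" → prefix "ylyy" already present; 2 new (s, y)
  "ylyylsssyy" → prefix "ylyyl" already present; 5 new (s, s, s, y, y)
  "ylyysssy" → prefix "ylyys" already present; 3 new (s, s, y)
  "ylyyyss" → prefix "ylyy" already present; 3 new (y, s, s)
  "ylyylys" → prefix "ylyyly" already present; 1 new (s)
  "ylyylsys" → prefix "ylyyls" already present; 2 new (y, s)
  "ylyyy" → prefix "ylyyy" already present; 0 new (none)
  "ylyyysyys" → prefix "ylyyys" already present; 3 new (y, y, s)
  "ylyylsysys" → prefix "ylyylsys" already present; 2 new (y, s)
  "ylyyyssy" → prefix "ylyyyss" already present; 1 new (y)
  "ylyyysss" → prefix "ylyyyss" already present; 1 new (s)
Total nodes = 5 + 5 + 3 + 2 + 5 + 3 + 3 + 1 + 2 + 0 + 3 + 2 + 1 + 1 = 36

36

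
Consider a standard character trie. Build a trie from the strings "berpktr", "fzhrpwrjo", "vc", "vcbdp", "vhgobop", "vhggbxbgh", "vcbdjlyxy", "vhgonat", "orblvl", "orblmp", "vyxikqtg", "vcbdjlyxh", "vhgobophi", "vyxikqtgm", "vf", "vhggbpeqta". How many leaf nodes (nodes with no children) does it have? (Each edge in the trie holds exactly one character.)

13

A leaf is a node with no children — equivalently, the end of a word that is not a proper prefix of any other stored word.
Those words: "berpktr", "fzhrpwrjo", "orblmp", "orblvl", "vcbdjlyxh", "vcbdjlyxy", "vcbdp", "vf", "vhggbpeqta", "vhggbxbgh", "vhgobophi", "vhgonat", "vyxikqtgm"
Leaf count: 13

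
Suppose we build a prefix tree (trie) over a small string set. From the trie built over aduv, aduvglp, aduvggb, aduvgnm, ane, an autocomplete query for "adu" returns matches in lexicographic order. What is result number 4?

aduvgnm

Words with prefix "adu", in lexicographic order: "aduv", "aduvggb", "aduvglp", "aduvgnm"
Position 4: aduvgnm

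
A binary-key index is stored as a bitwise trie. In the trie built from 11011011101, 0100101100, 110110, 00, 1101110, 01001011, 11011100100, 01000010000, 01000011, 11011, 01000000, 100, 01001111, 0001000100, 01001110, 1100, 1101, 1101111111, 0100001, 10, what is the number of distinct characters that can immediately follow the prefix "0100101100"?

Follow the path "0100101100" to its node, then look at its outgoing edges.
No stored string extends past "0100101100".
That node has 0 child edges.

0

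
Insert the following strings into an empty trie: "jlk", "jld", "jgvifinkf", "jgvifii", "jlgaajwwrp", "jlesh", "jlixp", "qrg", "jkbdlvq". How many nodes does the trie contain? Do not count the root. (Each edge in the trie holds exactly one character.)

36

Count nodes per top-level branch (shared prefixes stored once):
  'j'-branch (jgvifii, jgvifinkf, jkbdlvq, jld, jlesh, jlgaajwwrp, jlixp, jlk): 33 nodes
  'q'-branch (qrg): 3 nodes
Sum: 36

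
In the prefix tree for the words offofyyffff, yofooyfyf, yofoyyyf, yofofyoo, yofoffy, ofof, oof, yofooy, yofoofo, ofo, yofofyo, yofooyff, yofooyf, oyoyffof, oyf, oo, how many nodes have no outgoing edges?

11

Leaves are exactly the stored words that no other stored word extends.
Those words: "offofyyffff", "ofof", "oof", "oyf", "oyoyffof", "yofoffy", "yofofyoo", "yofoofo", "yofooyff", "yofooyfyf", "yofoyyyf"
Leaf count: 11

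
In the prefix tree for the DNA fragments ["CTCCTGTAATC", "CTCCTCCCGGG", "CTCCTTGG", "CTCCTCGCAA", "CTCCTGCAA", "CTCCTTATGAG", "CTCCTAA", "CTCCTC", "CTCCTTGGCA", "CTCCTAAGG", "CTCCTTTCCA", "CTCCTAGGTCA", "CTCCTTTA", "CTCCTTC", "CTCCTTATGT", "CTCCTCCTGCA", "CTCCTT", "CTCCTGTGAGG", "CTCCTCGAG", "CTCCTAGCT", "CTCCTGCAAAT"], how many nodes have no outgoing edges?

16

Leaves are exactly the stored words that no other stored word extends.
Those words: "CTCCTAAGG", "CTCCTAGCT", "CTCCTAGGTCA", "CTCCTCCCGGG", "CTCCTCCTGCA", "CTCCTCGAG", "CTCCTCGCAA", "CTCCTGCAAAT", "CTCCTGTAATC", "CTCCTGTGAGG", "CTCCTTATGAG", "CTCCTTATGT", "CTCCTTC", "CTCCTTGGCA", "CTCCTTTA", "CTCCTTTCCA"
Leaf count: 16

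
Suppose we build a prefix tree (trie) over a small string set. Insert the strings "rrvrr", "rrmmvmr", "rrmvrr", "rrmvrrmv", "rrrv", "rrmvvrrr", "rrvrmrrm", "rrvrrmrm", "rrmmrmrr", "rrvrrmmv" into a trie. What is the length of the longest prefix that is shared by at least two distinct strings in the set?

6

Equivalently: take the maximum, over all pairs, of their longest common prefix length.
e.g. "rrmvrr" and "rrmvrrmv" share the prefix "rrmvrr" of length 6; no pair shares a longer one.
Longest shared-prefix length: 6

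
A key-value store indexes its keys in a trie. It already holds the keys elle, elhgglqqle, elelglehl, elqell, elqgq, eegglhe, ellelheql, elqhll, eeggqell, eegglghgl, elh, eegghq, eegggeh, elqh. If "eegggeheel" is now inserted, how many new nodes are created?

Walking "eegggeheel" from the root, the first 7 characters ("eegggeh") follow existing edges; "e" is the first miss.
New nodes needed: |"eegggeheel"| − 7 = 10 − 7 = 3.

3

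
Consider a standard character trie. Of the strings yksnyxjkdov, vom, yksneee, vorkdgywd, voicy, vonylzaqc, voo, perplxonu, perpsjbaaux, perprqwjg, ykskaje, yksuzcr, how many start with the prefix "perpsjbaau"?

1

Filter for entries beginning with "perpsjbaau":
Words under "perpsjbaau": perpsjbaaux
Count: 1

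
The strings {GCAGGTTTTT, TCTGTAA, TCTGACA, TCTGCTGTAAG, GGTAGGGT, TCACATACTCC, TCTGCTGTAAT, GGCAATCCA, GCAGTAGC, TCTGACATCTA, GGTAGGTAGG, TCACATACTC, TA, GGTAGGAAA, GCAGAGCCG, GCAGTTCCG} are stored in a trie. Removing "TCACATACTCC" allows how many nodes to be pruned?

1

After clearing the end-marker at "TCACATACTCC", prune upward until reaching a node still needed by another word.
The suffix "C" (1 node) is used only by "TCACATACTCC"; "TCACATACTC" is itself a stored word, so pruning stops there.
Nodes removed: 1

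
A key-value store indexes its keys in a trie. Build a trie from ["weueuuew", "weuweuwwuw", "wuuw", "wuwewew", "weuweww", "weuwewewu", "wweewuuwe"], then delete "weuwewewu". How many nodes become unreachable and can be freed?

3

Walk "weuwewewu" from the leaf back toward the root, removing each node that no remaining word uses.
The suffix "ewu" (3 nodes) is used only by "weuwewewu"; the node for "weuwew" still has the child "w", so pruning stops there.
Nodes removed: 3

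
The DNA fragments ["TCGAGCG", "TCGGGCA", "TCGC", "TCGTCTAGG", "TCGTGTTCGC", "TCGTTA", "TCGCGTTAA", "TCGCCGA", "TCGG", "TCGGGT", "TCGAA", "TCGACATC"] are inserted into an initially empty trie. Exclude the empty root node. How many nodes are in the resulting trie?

Count nodes per top-level branch (shared prefixes stored once):
  'T'-branch (TCGAA, TCGACATC, TCGAGCG, TCGC, TCGCCGA, TCGCGTTAA, TCGG, TCGGGCA, TCGGGT, TCGTCTAGG, TCGTGTTCGC, TCGTTA): 40 nodes
Sum: 40

40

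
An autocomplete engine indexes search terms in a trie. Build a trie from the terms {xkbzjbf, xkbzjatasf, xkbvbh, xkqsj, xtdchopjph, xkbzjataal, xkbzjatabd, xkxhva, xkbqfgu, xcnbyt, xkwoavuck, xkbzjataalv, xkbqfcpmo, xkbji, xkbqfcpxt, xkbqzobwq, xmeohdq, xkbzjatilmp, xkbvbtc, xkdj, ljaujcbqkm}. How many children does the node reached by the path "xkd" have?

1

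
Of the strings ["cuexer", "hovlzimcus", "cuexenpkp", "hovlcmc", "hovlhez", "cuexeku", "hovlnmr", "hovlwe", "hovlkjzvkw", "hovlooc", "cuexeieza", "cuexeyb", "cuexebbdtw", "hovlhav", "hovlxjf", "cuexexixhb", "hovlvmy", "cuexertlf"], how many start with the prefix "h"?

Traverse to the node for "h", then collect every word in that subtree.
Words under "h": hovlcmc, hovlhav, hovlhez, hovlkjzvkw, hovlnmr, hovlooc, hovlvmy, hovlwe, hovlxjf, hovlzimcus
Count: 10

10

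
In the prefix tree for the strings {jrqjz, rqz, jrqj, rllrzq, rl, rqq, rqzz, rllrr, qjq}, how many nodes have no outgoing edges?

6

Leaves are exactly the stored words that no other stored word extends.
Those words: "jrqjz", "qjq", "rllrr", "rllrzq", "rqq", "rqzz"
Leaf count: 6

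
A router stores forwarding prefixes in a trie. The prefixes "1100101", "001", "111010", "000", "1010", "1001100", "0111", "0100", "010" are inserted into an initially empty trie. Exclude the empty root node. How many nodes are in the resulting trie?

For each word, the new-node count is its length minus the longest prefix already in the trie:
  "1100101" → 7 new (1, 1, 0, 0, 1, 0, 1)
  "001" → 3 new (0, 0, 1)
  "111010" → prefix "11" already present; 4 new (1, 0, 1, 0)
  "000" → prefix "00" already present; 1 new (0)
  "1010" → prefix "1" already present; 3 new (0, 1, 0)
  "1001100" → prefix "10" already present; 5 new (0, 1, 1, 0, 0)
  "0111" → prefix "0" already present; 3 new (1, 1, 1)
  "0100" → prefix "01" already present; 2 new (0, 0)
  "010" → prefix "010" already present; 0 new (none)
Total nodes = 7 + 3 + 4 + 1 + 3 + 5 + 3 + 2 + 0 = 28

28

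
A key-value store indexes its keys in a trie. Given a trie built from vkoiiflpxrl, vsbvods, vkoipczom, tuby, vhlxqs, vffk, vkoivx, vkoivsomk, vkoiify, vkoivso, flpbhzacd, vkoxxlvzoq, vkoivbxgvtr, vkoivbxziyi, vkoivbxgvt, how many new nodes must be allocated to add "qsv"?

3

No existing word starts with "q", so every character of "qsv" needs a new node.
3 − 0 = 3 new nodes.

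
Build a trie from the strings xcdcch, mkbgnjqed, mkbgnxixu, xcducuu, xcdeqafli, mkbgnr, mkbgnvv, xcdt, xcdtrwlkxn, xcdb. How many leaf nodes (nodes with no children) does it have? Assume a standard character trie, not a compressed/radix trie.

A leaf is a node with no children — equivalently, the end of a word that is not a proper prefix of any other stored word.
Those words: "mkbgnjqed", "mkbgnr", "mkbgnvv", "mkbgnxixu", "xcdb", "xcdcch", "xcdeqafli", "xcdtrwlkxn", "xcducuu"
Leaf count: 9

9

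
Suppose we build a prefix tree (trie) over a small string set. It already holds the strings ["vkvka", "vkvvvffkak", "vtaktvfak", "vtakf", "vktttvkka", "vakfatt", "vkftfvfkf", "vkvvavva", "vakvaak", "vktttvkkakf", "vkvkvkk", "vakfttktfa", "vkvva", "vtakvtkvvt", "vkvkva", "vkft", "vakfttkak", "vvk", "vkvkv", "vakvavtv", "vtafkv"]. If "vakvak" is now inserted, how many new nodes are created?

1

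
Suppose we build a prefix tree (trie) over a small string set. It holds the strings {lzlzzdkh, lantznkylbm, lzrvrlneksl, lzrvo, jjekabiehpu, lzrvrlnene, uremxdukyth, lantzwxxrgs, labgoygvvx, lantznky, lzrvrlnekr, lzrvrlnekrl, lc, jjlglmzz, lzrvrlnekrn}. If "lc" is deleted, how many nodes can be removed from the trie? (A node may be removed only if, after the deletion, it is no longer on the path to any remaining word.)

1

Walk "lc" from the leaf back toward the root, removing each node that no remaining word uses.
The suffix "c" (1 node) is used only by "lc"; the node for "l" still has the child "z", so pruning stops there.
Nodes removed: 1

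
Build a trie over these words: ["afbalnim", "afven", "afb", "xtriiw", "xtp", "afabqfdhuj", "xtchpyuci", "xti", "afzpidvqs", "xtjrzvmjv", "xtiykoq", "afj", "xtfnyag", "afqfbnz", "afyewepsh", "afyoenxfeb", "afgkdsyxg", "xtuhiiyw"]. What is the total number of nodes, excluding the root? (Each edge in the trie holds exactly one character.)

Count nodes per top-level branch (shared prefixes stored once):
  'a'-branch (afabqfdhuj, afb, afbalnim, afgkdsyxg, afj, afqfbnz, afven, afyewepsh, afyoenxfeb, afzpidvqs): 53 nodes
  'x'-branch (xtchpyuci, xtfnyag, xti, xtiykoq, xtjrzvmjv, xtp, xtriiw, xtuhiiyw): 37 nodes
Sum: 90

90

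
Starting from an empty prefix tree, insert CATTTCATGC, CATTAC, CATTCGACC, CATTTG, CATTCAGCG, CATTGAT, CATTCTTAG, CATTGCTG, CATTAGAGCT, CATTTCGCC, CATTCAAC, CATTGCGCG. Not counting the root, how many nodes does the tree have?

45

Insert word by word; a character creates a node only if that edge doesn't already exist:
  "CATTTCATGC" → 10 new (C, A, T, T, T, C, A, T, G, C)
  "CATTAC" → prefix "CATT" already present; 2 new (A, C)
  "CATTCGACC" → prefix "CATT" already present; 5 new (C, G, A, C, C)
  "CATTTG" → prefix "CATTT" already present; 1 new (G)
  "CATTCAGCG" → prefix "CATTC" already present; 4 new (A, G, C, G)
  "CATTGAT" → prefix "CATT" already present; 3 new (G, A, T)
  "CATTCTTAG" → prefix "CATTC" already present; 4 new (T, T, A, G)
  "CATTGCTG" → prefix "CATTG" already present; 3 new (C, T, G)
  "CATTAGAGCT" → prefix "CATTA" already present; 5 new (G, A, G, C, T)
  "CATTTCGCC" → prefix "CATTTC" already present; 3 new (G, C, C)
  "CATTCAAC" → prefix "CATTCA" already present; 2 new (A, C)
  "CATTGCGCG" → prefix "CATTGC" already present; 3 new (G, C, G)
Total nodes = 10 + 2 + 5 + 1 + 4 + 3 + 4 + 3 + 5 + 3 + 2 + 3 = 45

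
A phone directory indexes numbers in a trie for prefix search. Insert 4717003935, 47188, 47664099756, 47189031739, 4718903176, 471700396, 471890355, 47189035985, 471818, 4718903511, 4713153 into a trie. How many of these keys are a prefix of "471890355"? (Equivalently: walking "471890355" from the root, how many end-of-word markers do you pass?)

1

Traverse "471890355" character by character; count nodes along the way that are marked as word ends.
Prefixes of the query that are stored words: "471890355"
Count: 1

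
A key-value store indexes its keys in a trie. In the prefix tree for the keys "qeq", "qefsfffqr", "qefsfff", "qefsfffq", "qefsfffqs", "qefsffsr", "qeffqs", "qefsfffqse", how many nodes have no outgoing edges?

Leaves are exactly the stored words that no other stored word extends.
Those words: "qeffqs", "qefsfffqr", "qefsfffqse", "qefsffsr", "qeq"
Leaf count: 5

5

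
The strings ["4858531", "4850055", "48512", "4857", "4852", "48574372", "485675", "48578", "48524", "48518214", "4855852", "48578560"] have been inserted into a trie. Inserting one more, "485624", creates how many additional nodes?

2

"4856" is already a path in the trie; the remaining "24" must be added.
New nodes needed: |"485624"| − 4 = 6 − 4 = 2.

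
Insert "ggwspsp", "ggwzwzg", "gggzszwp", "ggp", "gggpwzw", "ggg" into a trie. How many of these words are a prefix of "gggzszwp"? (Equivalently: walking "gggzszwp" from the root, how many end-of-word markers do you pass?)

Traverse "gggzszwp" character by character; count nodes along the way that are marked as word ends.
Prefixes of the query that are stored words: "ggg", "gggzszwp"
Count: 2

2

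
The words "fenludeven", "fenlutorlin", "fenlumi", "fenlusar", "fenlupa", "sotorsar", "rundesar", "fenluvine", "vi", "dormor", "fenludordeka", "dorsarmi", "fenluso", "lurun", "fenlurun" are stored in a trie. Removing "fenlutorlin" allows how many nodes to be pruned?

Walk "fenlutorlin" from the leaf back toward the root, removing each node that no remaining word uses.
The suffix "torlin" (6 nodes) is used only by "fenlutorlin"; the node for "fenlu" still has the child "d", so pruning stops there.
Nodes removed: 6

6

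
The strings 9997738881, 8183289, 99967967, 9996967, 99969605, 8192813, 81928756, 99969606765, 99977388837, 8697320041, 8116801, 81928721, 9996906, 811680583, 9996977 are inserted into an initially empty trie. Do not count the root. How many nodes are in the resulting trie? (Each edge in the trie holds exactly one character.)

64

For each word, the new-node count is its length minus the longest prefix already in the trie:
  "9997738881" → 10 new (9, 9, 9, 7, 7, 3, 8, 8, 8, 1)
  "8183289" → 7 new (8, 1, 8, 3, 2, 8, 9)
  "99967967" → prefix "999" already present; 5 new (6, 7, 9, 6, 7)
  "9996967" → prefix "9996" already present; 3 new (9, 6, 7)
  "99969605" → prefix "999696" already present; 2 new (0, 5)
  "8192813" → prefix "81" already present; 5 new (9, 2, 8, 1, 3)
  "81928756" → prefix "81928" already present; 3 new (7, 5, 6)
  "99969606765" → prefix "9996960" already present; 4 new (6, 7, 6, 5)
  "99977388837" → prefix "999773888" already present; 2 new (3, 7)
  "8697320041" → prefix "8" already present; 9 new (6, 9, 7, 3, 2, 0, 0, 4, 1)
  "8116801" → prefix "81" already present; 5 new (1, 6, 8, 0, 1)
  "81928721" → prefix "819287" already present; 2 new (2, 1)
  "9996906" → prefix "99969" already present; 2 new (0, 6)
  "811680583" → prefix "811680" already present; 3 new (5, 8, 3)
  "9996977" → prefix "99969" already present; 2 new (7, 7)
Total nodes = 10 + 7 + 5 + 3 + 2 + 5 + 3 + 4 + 2 + 9 + 5 + 2 + 2 + 3 + 2 = 64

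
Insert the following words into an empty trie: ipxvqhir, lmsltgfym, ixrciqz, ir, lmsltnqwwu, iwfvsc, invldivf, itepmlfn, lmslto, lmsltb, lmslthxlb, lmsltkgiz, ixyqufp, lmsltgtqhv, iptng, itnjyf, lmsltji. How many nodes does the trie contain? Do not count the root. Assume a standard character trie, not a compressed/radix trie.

For each word, the new-node count is its length minus the longest prefix already in the trie:
  "ipxvqhir" → 8 new (i, p, x, v, q, h, i, r)
  "lmsltgfym" → 9 new (l, m, s, l, t, g, f, y, m)
  "ixrciqz" → prefix "i" already present; 6 new (x, r, c, i, q, z)
  "ir" → prefix "i" already present; 1 new (r)
  "lmsltnqwwu" → prefix "lmslt" already present; 5 new (n, q, w, w, u)
  "iwfvsc" → prefix "i" already present; 5 new (w, f, v, s, c)
  "invldivf" → prefix "i" already present; 7 new (n, v, l, d, i, v, f)
  "itepmlfn" → prefix "i" already present; 7 new (t, e, p, m, l, f, n)
  "lmslto" → prefix "lmslt" already present; 1 new (o)
  "lmsltb" → prefix "lmslt" already present; 1 new (b)
  "lmslthxlb" → prefix "lmslt" already present; 4 new (h, x, l, b)
  "lmsltkgiz" → prefix "lmslt" already present; 4 new (k, g, i, z)
  "ixyqufp" → prefix "ix" already present; 5 new (y, q, u, f, p)
  "lmsltgtqhv" → prefix "lmsltg" already present; 4 new (t, q, h, v)
  "iptng" → prefix "ip" already present; 3 new (t, n, g)
  "itnjyf" → prefix "it" already present; 4 new (n, j, y, f)
  "lmsltji" → prefix "lmslt" already present; 2 new (j, i)
Total nodes = 8 + 9 + 6 + 1 + 5 + 5 + 7 + 7 + 1 + 1 + 4 + 4 + 5 + 4 + 3 + 4 + 2 = 76

76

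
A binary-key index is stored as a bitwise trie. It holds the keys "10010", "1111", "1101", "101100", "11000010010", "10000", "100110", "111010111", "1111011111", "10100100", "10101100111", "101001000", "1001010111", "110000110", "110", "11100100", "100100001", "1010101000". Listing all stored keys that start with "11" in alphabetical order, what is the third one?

Filter for "11…" and sort: "110", "11000010010", "110000110", "1101", "11100100", "111010111", "1111", "1111011111"
Position 3: 110000110

110000110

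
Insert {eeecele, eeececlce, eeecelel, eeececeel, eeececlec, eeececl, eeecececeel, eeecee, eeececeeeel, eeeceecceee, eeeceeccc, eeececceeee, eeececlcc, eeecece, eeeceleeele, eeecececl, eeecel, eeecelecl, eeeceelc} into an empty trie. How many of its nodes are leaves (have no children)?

14

A leaf is a node with no children — equivalently, the end of a word that is not a proper prefix of any other stored word.
Those words: "eeececceeee", "eeecececeel", "eeecececl", "eeececeeeel", "eeececeel", "eeececlcc", "eeececlce", "eeececlec", "eeeceeccc", "eeeceecceee", "eeeceelc", "eeecelecl", "eeeceleeele", "eeecelel"
Leaf count: 14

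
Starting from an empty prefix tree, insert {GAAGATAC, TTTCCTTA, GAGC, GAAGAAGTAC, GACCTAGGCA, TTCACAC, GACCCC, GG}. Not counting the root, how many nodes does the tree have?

Insert word by word; a character creates a node only if that edge doesn't already exist:
  "GAAGATAC" → 8 new (G, A, A, G, A, T, A, C)
  "TTTCCTTA" → 8 new (T, T, T, C, C, T, T, A)
  "GAGC" → prefix "GA" already present; 2 new (G, C)
  "GAAGAAGTAC" → prefix "GAAGA" already present; 5 new (A, G, T, A, C)
  "GACCTAGGCA" → prefix "GA" already present; 8 new (C, C, T, A, G, G, C, A)
  "TTCACAC" → prefix "TT" already present; 5 new (C, A, C, A, C)
  "GACCCC" → prefix "GACC" already present; 2 new (C, C)
  "GG" → prefix "G" already present; 1 new (G)
Total nodes = 8 + 8 + 2 + 5 + 8 + 5 + 2 + 1 = 39

39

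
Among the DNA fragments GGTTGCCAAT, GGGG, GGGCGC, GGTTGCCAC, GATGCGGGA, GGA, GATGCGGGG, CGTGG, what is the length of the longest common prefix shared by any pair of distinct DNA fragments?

8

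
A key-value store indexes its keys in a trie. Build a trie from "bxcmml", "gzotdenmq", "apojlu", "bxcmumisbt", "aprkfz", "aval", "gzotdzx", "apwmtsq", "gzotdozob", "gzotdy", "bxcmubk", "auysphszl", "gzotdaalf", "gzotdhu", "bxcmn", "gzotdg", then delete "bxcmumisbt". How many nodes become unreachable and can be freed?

A node on "bxcmumisbt"'s path can go only if nothing else ends at it or branches off below it.
The suffix "misbt" (5 nodes) is used only by "bxcmumisbt"; the node for "bxcmu" still has the child "b", so pruning stops there.
Nodes removed: 5

5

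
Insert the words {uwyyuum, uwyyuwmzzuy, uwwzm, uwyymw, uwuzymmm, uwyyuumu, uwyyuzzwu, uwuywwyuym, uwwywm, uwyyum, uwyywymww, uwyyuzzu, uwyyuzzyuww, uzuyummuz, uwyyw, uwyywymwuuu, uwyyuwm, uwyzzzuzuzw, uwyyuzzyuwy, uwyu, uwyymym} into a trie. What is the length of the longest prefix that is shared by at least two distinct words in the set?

The deepest shared node is where two words last agree before diverging.
e.g. "uwyyuzzyuww" and "uwyyuzzyuwy" share the prefix "uwyyuzzyuw" of length 10; no pair shares a longer one.
Longest shared-prefix length: 10

10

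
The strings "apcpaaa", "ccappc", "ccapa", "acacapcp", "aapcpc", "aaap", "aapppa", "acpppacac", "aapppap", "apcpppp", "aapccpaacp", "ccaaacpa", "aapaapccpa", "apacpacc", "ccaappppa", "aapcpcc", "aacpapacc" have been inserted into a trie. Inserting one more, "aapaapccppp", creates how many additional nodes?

"aapaapccp" is already a path in the trie; the remaining "pp" must be added.
Each of the 2 remaining characters creates one node.

2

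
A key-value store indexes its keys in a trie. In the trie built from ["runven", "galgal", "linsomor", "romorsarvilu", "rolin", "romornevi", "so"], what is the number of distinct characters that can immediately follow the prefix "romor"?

2

The children of the "romor" node are the distinct next characters among strings starting with "romor".
Characters that immediately follow "romor" among the stored strings: {n, s}.
That node has 2 child edges.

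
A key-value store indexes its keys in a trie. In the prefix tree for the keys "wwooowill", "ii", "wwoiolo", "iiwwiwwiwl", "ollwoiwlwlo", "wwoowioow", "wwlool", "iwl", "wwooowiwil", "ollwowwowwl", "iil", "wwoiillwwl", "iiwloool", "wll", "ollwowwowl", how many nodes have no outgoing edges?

Leaves are exactly the stored words that no other stored word extends.
Those words: "iil", "iiwloool", "iiwwiwwiwl", "iwl", "ollwoiwlwlo", "ollwowwowl", "ollwowwowwl", "wll", "wwlool", "wwoiillwwl", "wwoiolo", "wwooowill", "wwooowiwil", "wwoowioow"
Leaf count: 14

14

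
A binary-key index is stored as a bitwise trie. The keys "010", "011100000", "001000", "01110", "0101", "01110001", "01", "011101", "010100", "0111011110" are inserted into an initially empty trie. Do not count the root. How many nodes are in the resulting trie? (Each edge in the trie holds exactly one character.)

Count nodes per top-level branch (shared prefixes stored once):
  '0'-branch (001000, 01, 010, 0101, 010100, 01110, 011100000, 01110001, 011101, 0111011110): 24 nodes
Sum: 24

24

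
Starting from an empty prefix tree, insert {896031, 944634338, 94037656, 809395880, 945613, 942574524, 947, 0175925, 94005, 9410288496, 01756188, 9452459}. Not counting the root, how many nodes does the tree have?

66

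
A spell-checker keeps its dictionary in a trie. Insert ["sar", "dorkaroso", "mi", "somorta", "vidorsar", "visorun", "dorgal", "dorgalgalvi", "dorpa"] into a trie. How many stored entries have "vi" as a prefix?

2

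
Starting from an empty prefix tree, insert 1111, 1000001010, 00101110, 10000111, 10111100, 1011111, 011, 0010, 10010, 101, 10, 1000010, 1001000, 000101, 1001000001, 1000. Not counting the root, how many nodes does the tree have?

45

Insert word by word; a character creates a node only if that edge doesn't already exist:
  "1111" → 4 new (1, 1, 1, 1)
  "1000001010" → prefix "1" already present; 9 new (0, 0, 0, 0, 0, 1, 0, 1, 0)
  "00101110" → 8 new (0, 0, 1, 0, 1, 1, 1, 0)
  "10000111" → prefix "10000" already present; 3 new (1, 1, 1)
  "10111100" → prefix "10" already present; 6 new (1, 1, 1, 1, 0, 0)
  "1011111" → prefix "101111" already present; 1 new (1)
  "011" → prefix "0" already present; 2 new (1, 1)
  "0010" → prefix "0010" already present; 0 new (none)
  "10010" → prefix "100" already present; 2 new (1, 0)
  "101" → prefix "101" already present; 0 new (none)
  "10" → prefix "10" already present; 0 new (none)
  "1000010" → prefix "100001" already present; 1 new (0)
  "1001000" → prefix "10010" already present; 2 new (0, 0)
  "000101" → prefix "00" already present; 4 new (0, 1, 0, 1)
  "1001000001" → prefix "1001000" already present; 3 new (0, 0, 1)
  "1000" → prefix "1000" already present; 0 new (none)
Total nodes = 4 + 9 + 8 + 3 + 6 + 1 + 2 + 0 + 2 + 0 + 0 + 1 + 2 + 4 + 3 + 0 = 45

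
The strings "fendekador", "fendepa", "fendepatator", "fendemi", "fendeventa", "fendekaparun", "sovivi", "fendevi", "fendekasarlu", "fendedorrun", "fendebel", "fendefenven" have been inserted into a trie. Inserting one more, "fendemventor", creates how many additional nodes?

Walking "fendemventor" from the root, the first 6 characters ("fendem") follow existing edges; "v" is the first miss.
New nodes needed: |"fendemventor"| − 6 = 12 − 6 = 6.

6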